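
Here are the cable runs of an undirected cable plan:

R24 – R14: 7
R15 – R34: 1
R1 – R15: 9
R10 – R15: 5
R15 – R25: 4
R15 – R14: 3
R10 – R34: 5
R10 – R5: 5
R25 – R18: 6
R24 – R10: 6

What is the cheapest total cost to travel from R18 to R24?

20

Shortest distances from R18:
R18: 0
R25: 6  (via R18)
R15: 10  (via R25)
R34: 11  (via R15)
R14: 13  (via R15)
R10: 15  (via R15)
R1: 19  (via R15)
R5: 20  (via R10)
R24: 20  (via R14)
Shortest route: R18 → R25 → R15 → R14 → R24 = 20.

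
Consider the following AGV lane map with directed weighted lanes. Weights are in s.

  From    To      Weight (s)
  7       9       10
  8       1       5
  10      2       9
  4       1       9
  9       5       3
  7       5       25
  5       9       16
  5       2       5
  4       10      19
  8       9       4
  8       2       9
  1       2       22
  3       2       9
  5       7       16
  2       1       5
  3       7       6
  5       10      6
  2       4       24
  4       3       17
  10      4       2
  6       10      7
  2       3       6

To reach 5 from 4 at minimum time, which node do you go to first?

3

Compare a few routes:
4 - 10 - 2 - 3 - 7 - 9 - 5: 19+9+6+6+10+3 = 53
4 - 3 - 7 - 5: 17+6+25 = 48
4 - 3 - 7 - 9 - 5: 17+6+10+3 = 36
The minimum is 36 s via 4 - 3 - 7 - 9 - 5.
So from 4 the first move is to 3.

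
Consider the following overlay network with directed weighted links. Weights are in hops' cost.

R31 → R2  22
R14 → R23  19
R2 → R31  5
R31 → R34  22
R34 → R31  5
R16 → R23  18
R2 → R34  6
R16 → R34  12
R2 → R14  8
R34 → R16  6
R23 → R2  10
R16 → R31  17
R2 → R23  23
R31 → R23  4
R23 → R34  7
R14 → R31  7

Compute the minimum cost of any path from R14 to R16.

Settle nodes by increasing distance from R14:
R14: 0
R31: 7  (via R14)
R23: 11  (via R31)
R34: 18  (via R23)
R2: 21  (via R23)
R16: 24  (via R34)
Shortest route: R14 → R31 → R23 → R34 → R16 = 24 hops' cost.

24 hops' cost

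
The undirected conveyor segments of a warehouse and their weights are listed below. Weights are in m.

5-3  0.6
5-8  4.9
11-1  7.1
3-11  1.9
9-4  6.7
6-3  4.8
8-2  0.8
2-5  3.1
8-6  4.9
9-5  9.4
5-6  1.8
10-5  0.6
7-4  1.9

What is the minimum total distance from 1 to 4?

25.7 m

Running Dijkstra from 1:
1: 0
11: 7.1  (via 1)
3: 9  (via 11)
5: 9.6  (via 3)
10: 10.2  (via 5)
6: 11.4  (via 5)
2: 12.7  (via 5)
8: 13.5  (via 2)
9: 19  (via 5)
4: 25.7  (via 9)
Shortest route: 1 → 11 → 3 → 5 → 9 → 4 = 25.7 m.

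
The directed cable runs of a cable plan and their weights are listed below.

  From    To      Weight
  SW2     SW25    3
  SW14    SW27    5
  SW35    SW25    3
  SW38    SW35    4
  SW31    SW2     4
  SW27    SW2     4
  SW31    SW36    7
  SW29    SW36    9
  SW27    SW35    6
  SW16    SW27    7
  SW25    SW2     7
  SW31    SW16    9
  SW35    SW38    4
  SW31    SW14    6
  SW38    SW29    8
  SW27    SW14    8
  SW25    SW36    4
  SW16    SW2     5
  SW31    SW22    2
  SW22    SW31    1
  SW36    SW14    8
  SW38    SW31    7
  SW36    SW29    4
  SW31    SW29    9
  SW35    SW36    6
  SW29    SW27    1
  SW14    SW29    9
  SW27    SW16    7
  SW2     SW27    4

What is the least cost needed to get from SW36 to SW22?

24

Candidate routes:
SW36 → SW14 → SW27 → SW35 → SW38 → SW31 → SW22: 8+5+6+4+7+2 = 32
SW36 → SW29 → SW27 → SW35 → SW38 → SW31 → SW22: 4+1+6+4+7+2 = 24
The minimum is 24 via SW36 → SW29 → SW27 → SW35 → SW38 → SW31 → SW22.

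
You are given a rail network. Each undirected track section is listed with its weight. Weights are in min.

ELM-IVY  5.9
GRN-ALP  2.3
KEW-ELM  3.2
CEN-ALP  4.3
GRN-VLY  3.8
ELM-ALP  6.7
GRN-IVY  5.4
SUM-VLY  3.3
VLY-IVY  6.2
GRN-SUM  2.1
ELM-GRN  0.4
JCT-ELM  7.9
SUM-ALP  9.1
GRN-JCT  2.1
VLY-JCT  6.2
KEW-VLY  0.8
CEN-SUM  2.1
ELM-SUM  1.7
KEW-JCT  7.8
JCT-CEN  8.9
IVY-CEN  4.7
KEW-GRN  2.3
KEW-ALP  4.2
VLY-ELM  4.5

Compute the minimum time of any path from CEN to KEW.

Candidate routes:
CEN–SUM–GRN–KEW: 2.1+2.1+2.3 = 6.5
CEN–SUM–VLY–KEW: 2.1+3.3+0.8 = 6.2
The minimum is 6.2 min via CEN–SUM–VLY–KEW.

6.2 min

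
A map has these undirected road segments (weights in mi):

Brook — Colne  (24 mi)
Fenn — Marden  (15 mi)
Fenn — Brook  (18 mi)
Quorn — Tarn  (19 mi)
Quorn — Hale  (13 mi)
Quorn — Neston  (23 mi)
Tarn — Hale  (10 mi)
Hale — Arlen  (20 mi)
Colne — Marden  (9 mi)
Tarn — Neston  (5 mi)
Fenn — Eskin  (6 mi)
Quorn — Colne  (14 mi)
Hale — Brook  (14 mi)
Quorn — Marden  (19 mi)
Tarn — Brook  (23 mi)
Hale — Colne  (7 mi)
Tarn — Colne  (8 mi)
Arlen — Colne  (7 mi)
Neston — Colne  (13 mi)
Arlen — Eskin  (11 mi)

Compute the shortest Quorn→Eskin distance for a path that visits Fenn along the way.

Shortest Quorn→Fenn: Quorn–Marden–Fenn = 34
Best Fenn to Eskin: Fenn–Eskin costing 6
Total via Fenn: 34 + 6 = 40 mi.

40 mi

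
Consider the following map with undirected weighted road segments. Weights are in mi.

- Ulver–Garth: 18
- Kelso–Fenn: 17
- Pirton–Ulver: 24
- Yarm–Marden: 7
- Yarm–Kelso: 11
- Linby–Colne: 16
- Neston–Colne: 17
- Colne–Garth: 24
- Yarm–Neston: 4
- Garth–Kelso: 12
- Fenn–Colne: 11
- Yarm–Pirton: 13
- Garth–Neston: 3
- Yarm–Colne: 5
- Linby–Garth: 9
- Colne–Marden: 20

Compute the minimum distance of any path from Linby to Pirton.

Running Dijkstra from Linby:
Linby: 0
Garth: 9  (via Linby)
Neston: 12  (via Garth)
Yarm: 16  (via Neston)
Colne: 16  (via Linby)
Kelso: 21  (via Garth)
Marden: 23  (via Yarm)
Ulver: 27  (via Garth)
Fenn: 27  (via Colne)
Pirton: 29  (via Yarm)
Shortest route: Linby–Garth–Neston–Yarm–Pirton = 29 mi.

29 mi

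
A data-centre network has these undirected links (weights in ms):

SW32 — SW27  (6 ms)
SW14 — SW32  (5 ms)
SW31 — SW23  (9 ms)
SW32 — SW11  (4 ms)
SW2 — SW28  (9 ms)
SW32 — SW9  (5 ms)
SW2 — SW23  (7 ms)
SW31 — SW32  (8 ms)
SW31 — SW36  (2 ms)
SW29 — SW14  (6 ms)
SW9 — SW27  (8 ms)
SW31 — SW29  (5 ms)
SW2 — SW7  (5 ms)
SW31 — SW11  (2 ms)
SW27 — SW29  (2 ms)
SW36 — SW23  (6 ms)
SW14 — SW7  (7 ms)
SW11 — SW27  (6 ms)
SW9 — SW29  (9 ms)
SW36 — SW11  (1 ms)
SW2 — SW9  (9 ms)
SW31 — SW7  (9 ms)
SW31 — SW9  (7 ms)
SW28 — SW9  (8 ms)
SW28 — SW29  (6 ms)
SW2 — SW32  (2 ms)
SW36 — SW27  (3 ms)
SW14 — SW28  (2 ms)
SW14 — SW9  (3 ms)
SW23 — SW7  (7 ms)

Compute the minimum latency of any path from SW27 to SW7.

Settle nodes by increasing distance from SW27:
SW27: 0
SW29: 2  (via SW27)
SW36: 3  (via SW27)
SW11: 4  (via SW36)
SW31: 5  (via SW36)
SW32: 6  (via SW27)
SW2: 8  (via SW32)
SW14: 8  (via SW29)
SW28: 8  (via SW29)
SW9: 8  (via SW27)
SW23: 9  (via SW36)
SW7: 13  (via SW2)
Shortest route: SW27 → SW32 → SW2 → SW7 = 13 ms.

13 ms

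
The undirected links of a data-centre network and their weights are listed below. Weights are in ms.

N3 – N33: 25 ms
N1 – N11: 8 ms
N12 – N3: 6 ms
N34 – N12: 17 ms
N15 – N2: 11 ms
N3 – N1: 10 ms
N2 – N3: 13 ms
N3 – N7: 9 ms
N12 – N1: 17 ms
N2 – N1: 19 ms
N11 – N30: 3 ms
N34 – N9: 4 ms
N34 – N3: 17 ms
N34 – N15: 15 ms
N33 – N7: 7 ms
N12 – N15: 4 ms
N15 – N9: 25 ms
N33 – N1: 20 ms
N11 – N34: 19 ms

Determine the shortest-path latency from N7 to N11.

Shortest distances from N7:
N7: 0
N33: 7  (via N7)
N3: 9  (via N7)
N12: 15  (via N3)
N15: 19  (via N12)
N1: 19  (via N3)
N2: 22  (via N3)
N34: 26  (via N3)
N11: 27  (via N1)
Shortest route: N7–N3–N1–N11 = 27 ms.

27 ms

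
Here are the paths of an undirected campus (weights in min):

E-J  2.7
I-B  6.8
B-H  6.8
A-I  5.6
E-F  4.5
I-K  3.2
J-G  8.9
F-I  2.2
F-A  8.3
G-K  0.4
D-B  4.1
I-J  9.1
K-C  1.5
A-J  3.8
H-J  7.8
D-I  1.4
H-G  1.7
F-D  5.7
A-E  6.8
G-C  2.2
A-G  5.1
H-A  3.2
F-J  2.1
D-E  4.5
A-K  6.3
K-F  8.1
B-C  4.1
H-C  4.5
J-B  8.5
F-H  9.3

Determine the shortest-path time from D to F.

3.6 min

Compare a few routes:
D - E - F: 4.5+4.5 = 9
D - F: 5.7 = 5.7
D - I - F: 1.4+2.2 = 3.6
The minimum is 3.6 min via D - I - F.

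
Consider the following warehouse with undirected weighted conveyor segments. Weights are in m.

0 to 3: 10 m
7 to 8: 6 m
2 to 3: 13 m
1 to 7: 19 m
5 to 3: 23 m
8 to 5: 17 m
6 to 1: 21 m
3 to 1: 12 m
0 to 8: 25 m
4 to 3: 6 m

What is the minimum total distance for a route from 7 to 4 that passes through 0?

Best 7 to 0: 7–8–0 costing 31
Shortest 0→4: 0–3–4 = 16
Total via 0: 31 + 16 = 47 m.

47 m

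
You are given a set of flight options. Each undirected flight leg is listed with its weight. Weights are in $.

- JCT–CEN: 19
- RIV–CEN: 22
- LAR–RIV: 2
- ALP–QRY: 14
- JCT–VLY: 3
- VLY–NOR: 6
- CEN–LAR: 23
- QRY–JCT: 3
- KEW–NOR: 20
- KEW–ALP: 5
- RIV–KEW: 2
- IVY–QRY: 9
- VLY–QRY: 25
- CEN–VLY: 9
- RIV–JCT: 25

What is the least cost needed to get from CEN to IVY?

$24

Candidate routes:
CEN → JCT → QRY → IVY: 19+3+9 = 31
CEN → VLY → JCT → QRY → IVY: 9+3+3+9 = 24
Cheapest is CEN → VLY → JCT → QRY → IVY at $24.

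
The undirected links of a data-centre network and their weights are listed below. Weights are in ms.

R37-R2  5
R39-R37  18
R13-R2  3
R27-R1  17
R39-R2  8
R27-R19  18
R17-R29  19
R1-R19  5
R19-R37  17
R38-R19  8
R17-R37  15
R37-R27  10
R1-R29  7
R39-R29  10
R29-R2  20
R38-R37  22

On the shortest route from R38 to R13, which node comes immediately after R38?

Candidate routes:
R38 - R19 - R1 - R29 - R2 - R13: 8+5+7+20+3 = 43
R38 - R19 - R1 - R29 - R39 - R2 - R13: 8+5+7+10+8+3 = 41
R38 - R37 - R2 - R13: 22+5+3 = 30
R38 - R19 - R37 - R2 - R13: 8+17+5+3 = 33
The minimum is 30 ms via R38 - R37 - R2 - R13.
So from R38 the first move is to R37.

R37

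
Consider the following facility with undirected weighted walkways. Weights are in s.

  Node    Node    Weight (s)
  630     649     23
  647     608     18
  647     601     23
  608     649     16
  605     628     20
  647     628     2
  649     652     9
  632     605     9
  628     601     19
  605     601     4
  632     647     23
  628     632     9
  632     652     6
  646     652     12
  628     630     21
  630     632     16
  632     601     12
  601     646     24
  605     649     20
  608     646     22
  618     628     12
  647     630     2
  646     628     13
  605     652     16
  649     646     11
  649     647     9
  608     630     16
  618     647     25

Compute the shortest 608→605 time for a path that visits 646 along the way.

49 s

Shortest 608→646: 608–646 = 22
Best 646 to 605: 646–652–632–605 costing 27
Total via 646: 22 + 27 = 49 s.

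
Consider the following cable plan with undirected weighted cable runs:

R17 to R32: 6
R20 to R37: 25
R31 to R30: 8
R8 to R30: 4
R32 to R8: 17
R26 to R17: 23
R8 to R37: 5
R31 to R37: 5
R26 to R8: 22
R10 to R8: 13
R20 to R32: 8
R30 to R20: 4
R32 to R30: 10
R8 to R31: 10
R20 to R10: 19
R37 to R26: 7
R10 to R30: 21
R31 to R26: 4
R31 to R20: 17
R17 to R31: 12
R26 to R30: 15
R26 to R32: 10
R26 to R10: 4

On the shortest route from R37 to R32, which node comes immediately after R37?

R26

Enumerating some paths:
R37 → R26 → R32: 7+10 = 17
R37 → R8 → R30 → R32: 5+4+10 = 19
Cheapest is R37 → R26 → R32 at 17.
So from R37 the first move is to R26.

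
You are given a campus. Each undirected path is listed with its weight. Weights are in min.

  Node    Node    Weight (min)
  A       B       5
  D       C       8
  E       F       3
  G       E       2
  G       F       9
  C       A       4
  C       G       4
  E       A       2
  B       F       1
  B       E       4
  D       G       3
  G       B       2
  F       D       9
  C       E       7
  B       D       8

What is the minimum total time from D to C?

7 min

Running Dijkstra from D:
D: 0
G: 3  (via D)
B: 5  (via G)
E: 5  (via G)
F: 6  (via B)
A: 7  (via E)
C: 7  (via G)
Shortest route: D → G → C = 7 min.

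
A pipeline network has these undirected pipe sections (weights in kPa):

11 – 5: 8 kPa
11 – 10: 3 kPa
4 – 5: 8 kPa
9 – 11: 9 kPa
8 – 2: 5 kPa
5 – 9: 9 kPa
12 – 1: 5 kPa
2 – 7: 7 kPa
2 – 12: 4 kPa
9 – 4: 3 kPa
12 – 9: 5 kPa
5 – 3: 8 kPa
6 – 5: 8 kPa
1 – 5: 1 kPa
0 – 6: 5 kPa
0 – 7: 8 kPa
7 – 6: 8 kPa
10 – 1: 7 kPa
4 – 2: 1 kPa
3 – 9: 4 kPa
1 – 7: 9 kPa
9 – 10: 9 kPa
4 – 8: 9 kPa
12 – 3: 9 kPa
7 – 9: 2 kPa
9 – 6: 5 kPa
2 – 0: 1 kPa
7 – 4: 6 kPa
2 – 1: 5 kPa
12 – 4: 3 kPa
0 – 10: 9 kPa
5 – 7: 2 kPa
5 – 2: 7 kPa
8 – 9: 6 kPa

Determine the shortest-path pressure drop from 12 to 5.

Running Dijkstra from 12:
12: 0
4: 3  (via 12)
2: 4  (via 12)
0: 5  (via 2)
1: 5  (via 12)
9: 5  (via 12)
5: 6  (via 1)
Shortest route: 12–1–5 = 6 kPa.

6 kPa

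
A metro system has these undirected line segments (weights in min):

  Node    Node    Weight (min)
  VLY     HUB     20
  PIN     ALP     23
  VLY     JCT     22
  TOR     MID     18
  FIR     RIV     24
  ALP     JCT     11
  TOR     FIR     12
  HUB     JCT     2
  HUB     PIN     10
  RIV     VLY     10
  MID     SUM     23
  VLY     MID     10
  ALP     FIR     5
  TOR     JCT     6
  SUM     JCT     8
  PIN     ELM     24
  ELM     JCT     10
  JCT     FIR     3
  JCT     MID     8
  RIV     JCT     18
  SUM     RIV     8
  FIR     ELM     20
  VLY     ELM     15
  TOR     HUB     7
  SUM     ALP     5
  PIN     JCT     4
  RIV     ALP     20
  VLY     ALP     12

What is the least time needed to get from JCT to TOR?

6 min

Shortest distances from JCT:
JCT: 0
HUB: 2  (via JCT)
FIR: 3  (via JCT)
PIN: 4  (via JCT)
TOR: 6  (via JCT)
Shortest route: JCT–TOR = 6 min.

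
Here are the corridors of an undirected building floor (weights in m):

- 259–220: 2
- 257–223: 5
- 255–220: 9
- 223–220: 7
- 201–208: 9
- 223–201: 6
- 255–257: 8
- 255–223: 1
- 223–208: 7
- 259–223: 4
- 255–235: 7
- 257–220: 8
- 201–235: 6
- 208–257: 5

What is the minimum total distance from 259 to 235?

12 m

Settle nodes by increasing distance from 259:
259: 0
220: 2  (via 259)
223: 4  (via 259)
255: 5  (via 223)
257: 9  (via 223)
201: 10  (via 223)
208: 11  (via 223)
235: 12  (via 255)
Shortest route: 259 → 223 → 255 → 235 = 12 m.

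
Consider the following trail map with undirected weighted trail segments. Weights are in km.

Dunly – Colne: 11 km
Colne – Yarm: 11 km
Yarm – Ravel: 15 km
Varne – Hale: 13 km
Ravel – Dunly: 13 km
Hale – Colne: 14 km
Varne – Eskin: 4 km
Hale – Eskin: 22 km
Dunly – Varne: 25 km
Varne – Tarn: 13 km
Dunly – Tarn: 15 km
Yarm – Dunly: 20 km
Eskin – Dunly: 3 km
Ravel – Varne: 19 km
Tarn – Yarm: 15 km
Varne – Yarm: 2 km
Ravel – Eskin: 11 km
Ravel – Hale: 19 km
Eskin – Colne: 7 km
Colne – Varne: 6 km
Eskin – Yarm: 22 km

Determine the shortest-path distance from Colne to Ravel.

Shortest distances from Colne:
Colne: 0
Varne: 6  (via Colne)
Eskin: 7  (via Colne)
Yarm: 8  (via Varne)
Dunly: 10  (via Eskin)
Hale: 14  (via Colne)
Ravel: 18  (via Eskin)
Shortest route: Colne → Eskin → Ravel = 18 km.

18 km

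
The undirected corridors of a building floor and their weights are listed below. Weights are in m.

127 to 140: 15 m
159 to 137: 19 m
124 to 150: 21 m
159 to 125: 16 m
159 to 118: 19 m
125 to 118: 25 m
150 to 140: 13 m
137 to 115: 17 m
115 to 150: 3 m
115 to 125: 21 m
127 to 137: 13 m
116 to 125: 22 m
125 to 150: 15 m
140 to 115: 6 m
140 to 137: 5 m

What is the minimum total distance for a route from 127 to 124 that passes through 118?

Shortest 127→118: 127–137–159–118 = 51
Shortest 118→124: 118–125–150–124 = 61
Total via 118: 51 + 61 = 112 m.

112 m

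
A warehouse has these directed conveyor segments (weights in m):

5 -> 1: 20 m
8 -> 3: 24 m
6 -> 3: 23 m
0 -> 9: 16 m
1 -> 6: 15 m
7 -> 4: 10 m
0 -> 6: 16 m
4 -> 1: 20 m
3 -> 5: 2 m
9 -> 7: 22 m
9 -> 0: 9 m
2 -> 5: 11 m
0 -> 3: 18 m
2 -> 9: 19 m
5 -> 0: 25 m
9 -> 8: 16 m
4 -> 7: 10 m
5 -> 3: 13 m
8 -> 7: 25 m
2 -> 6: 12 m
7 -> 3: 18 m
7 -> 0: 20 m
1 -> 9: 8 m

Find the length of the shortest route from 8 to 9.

54 m

Settle nodes by increasing distance from 8:
8: 0
3: 24  (via 8)
7: 25  (via 8)
5: 26  (via 3)
4: 35  (via 7)
0: 45  (via 7)
1: 46  (via 5)
9: 54  (via 1)
Shortest route: 8 → 3 → 5 → 1 → 9 = 54 m.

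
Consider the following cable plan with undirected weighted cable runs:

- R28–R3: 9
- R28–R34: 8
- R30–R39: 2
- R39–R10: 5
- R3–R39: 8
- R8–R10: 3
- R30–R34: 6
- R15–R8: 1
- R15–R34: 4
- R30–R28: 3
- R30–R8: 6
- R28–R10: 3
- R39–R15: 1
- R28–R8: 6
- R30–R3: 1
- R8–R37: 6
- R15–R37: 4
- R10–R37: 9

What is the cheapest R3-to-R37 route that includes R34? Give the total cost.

15

Shortest R3→R34: R3 → R30 → R34 = 7
Best R34 to R37: R34 → R15 → R37 costing 8
Total via R34: 7 + 8 = 15.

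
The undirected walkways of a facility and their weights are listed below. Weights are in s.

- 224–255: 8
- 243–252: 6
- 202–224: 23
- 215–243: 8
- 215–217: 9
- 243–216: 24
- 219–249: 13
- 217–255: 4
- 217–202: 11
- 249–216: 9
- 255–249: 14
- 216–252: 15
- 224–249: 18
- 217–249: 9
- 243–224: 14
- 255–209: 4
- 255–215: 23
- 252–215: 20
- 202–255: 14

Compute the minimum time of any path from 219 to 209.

Shortest distances from 219:
219: 0
249: 13  (via 219)
216: 22  (via 249)
217: 22  (via 249)
255: 26  (via 217)
209: 30  (via 255)
Shortest route: 219 → 249 → 217 → 255 → 209 = 30 s.

30 s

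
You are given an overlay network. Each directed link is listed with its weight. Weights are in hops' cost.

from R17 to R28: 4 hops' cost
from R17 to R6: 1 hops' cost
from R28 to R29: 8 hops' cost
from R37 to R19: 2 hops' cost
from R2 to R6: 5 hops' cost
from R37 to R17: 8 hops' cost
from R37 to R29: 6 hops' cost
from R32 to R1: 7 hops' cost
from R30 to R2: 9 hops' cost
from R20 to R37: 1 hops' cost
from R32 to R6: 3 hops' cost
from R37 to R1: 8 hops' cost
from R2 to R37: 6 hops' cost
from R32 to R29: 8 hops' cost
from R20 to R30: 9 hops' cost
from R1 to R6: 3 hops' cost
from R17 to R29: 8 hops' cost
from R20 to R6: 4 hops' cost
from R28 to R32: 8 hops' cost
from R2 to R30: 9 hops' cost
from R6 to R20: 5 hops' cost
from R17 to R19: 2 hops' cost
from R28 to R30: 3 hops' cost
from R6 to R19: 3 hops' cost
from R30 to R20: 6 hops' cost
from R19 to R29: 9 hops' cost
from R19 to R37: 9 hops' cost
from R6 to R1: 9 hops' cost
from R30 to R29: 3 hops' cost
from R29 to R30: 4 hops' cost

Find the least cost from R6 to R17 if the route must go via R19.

20 hops' cost

Shortest R6→R19: R6–R19 = 3
Best R19 to R17: R19–R37–R17 costing 17
Total via R19: 3 + 17 = 20 hops' cost.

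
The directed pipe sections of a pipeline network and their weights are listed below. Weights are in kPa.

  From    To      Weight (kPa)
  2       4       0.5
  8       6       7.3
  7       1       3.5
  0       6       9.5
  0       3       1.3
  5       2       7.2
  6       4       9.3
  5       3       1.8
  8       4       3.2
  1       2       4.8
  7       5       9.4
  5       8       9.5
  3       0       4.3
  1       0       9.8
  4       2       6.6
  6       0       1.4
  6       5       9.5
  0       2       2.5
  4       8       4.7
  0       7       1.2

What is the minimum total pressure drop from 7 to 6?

Running Dijkstra from 7:
7: 0
1: 3.5  (via 7)
2: 8.3  (via 1)
4: 8.8  (via 2)
5: 9.4  (via 7)
3: 11.2  (via 5)
0: 13.3  (via 1)
8: 13.5  (via 4)
6: 20.8  (via 8)
Shortest route: 7–1–2–4–8–6 = 20.8 kPa.

20.8 kPa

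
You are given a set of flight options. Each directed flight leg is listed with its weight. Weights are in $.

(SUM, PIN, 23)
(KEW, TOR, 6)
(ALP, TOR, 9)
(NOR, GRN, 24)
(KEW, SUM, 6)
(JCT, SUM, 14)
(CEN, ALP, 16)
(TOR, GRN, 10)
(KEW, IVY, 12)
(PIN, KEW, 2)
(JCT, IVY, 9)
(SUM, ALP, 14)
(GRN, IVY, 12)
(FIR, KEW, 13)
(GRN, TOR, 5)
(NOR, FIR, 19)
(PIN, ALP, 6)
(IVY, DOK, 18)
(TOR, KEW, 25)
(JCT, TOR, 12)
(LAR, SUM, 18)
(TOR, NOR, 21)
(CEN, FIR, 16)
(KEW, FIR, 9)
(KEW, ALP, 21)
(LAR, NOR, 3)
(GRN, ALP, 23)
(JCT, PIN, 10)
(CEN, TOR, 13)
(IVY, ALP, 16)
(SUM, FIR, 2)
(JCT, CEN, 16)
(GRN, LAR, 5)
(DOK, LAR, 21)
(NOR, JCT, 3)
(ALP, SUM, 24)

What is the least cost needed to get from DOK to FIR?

$41

Compare a few routes:
DOK–LAR–SUM–FIR: 21+18+2 = 41
DOK–LAR–NOR–FIR: 21+3+19 = 43
The minimum is $41 via DOK–LAR–SUM–FIR.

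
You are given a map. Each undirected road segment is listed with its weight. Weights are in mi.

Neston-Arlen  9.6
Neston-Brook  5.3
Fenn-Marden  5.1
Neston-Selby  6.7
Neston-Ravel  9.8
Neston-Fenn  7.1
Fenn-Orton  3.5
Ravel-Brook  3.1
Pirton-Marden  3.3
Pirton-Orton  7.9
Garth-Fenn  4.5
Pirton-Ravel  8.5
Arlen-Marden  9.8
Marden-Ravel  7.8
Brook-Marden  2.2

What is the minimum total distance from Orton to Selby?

17.3 mi

Running Dijkstra from Orton:
Orton: 0
Fenn: 3.5  (via Orton)
Pirton: 7.9  (via Orton)
Garth: 8  (via Fenn)
Marden: 8.6  (via Fenn)
Neston: 10.6  (via Fenn)
Brook: 10.8  (via Marden)
Ravel: 13.9  (via Brook)
Selby: 17.3  (via Neston)
Shortest route: Orton → Fenn → Neston → Selby = 17.3 mi.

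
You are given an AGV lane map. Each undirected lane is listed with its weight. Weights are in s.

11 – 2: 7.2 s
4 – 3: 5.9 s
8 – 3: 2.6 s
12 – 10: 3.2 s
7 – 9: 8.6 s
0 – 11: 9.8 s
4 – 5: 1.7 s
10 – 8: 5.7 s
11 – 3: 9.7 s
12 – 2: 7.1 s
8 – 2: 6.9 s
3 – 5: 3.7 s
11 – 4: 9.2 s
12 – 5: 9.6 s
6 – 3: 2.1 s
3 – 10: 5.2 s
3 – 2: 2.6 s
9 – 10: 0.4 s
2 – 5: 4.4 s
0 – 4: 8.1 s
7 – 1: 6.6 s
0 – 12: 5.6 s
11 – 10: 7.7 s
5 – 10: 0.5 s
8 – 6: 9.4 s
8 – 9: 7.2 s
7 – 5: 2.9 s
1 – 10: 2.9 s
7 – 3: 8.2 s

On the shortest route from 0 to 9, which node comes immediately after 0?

Compare a few routes:
0 → 4 → 5 → 10 → 9: 8.1+1.7+0.5+0.4 = 10.7
0 → 12 → 10 → 9: 5.6+3.2+0.4 = 9.2
The minimum is 9.2 s via 0 → 12 → 10 → 9.
So from 0 the first move is to 12.

12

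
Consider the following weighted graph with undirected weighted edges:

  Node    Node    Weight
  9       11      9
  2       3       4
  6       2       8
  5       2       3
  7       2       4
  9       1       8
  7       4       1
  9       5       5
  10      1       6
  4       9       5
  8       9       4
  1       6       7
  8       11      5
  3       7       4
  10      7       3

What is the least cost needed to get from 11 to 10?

Compare a few routes:
11–9–1–10: 9+8+6 = 23
11–8–9–1–10: 5+4+8+6 = 23
11–9–4–7–10: 9+5+1+3 = 18
The minimum is 18 via 11–9–4–7–10.

18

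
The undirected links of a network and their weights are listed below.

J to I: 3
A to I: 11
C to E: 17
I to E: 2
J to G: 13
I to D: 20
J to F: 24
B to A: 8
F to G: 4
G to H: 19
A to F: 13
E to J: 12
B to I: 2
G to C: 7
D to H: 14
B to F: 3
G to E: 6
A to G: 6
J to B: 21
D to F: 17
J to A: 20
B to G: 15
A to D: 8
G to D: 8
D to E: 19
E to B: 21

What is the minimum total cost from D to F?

12

Running Dijkstra from D:
D: 0
A: 8  (via D)
G: 8  (via D)
F: 12  (via G)
Shortest route: D–G–F = 12.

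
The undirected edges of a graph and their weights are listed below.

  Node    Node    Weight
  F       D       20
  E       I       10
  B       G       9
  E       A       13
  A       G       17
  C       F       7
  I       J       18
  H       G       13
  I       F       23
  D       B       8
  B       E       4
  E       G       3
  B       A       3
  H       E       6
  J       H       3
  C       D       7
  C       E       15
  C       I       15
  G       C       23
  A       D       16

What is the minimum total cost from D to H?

Shortest distances from D:
D: 0
C: 7  (via D)
B: 8  (via D)
A: 11  (via B)
E: 12  (via B)
F: 14  (via C)
G: 15  (via E)
H: 18  (via E)
Shortest route: D → B → E → H = 18.

18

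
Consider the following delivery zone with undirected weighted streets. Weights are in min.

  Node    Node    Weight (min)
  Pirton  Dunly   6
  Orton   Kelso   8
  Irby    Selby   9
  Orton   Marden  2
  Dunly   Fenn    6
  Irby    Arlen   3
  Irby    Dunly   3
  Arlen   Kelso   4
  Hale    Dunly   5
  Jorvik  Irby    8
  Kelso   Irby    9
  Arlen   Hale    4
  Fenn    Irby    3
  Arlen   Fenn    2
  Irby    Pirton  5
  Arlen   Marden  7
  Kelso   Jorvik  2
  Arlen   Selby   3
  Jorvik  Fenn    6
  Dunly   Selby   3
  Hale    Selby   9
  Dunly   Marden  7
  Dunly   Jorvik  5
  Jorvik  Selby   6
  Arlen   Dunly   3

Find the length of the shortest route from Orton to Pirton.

Shortest distances from Orton:
Orton: 0
Marden: 2  (via Orton)
Kelso: 8  (via Orton)
Arlen: 9  (via Marden)
Dunly: 9  (via Marden)
Jorvik: 10  (via Kelso)
Fenn: 11  (via Arlen)
Selby: 12  (via Arlen)
Irby: 12  (via Arlen)
Hale: 13  (via Arlen)
Pirton: 15  (via Dunly)
Shortest route: Orton–Marden–Dunly–Pirton = 15 min.

15 min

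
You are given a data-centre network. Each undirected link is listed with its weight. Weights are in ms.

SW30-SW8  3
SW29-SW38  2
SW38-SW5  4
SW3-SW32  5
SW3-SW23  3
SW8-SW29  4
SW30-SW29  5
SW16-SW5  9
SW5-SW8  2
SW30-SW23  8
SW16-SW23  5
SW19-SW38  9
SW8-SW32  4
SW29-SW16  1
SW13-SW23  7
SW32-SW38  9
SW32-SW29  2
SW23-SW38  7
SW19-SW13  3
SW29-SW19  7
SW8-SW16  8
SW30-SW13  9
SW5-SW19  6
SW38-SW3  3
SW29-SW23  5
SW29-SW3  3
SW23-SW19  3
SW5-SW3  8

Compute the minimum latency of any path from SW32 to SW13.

12 ms

Candidate routes:
SW32 → SW29 → SW3 → SW23 → SW19 → SW13: 2+3+3+3+3 = 14
SW32 → SW29 → SW23 → SW19 → SW13: 2+5+3+3 = 13
SW32 → SW29 → SW19 → SW13: 2+7+3 = 12
SW32 → SW29 → SW23 → SW13: 2+5+7 = 14
Cheapest is SW32 → SW29 → SW19 → SW13 at 12 ms.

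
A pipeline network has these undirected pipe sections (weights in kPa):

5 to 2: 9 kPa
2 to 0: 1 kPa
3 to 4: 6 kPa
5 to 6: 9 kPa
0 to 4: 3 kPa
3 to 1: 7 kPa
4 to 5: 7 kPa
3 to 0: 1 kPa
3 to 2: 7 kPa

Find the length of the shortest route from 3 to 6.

Enumerating some paths:
3 - 4 - 5 - 6: 6+7+9 = 22
3 - 2 - 5 - 6: 7+9+9 = 25
3 - 0 - 2 - 5 - 6: 1+1+9+9 = 20
3 - 2 - 0 - 4 - 5 - 6: 7+1+3+7+9 = 27
Cheapest is 3 - 0 - 2 - 5 - 6 at 20 kPa.

20 kPa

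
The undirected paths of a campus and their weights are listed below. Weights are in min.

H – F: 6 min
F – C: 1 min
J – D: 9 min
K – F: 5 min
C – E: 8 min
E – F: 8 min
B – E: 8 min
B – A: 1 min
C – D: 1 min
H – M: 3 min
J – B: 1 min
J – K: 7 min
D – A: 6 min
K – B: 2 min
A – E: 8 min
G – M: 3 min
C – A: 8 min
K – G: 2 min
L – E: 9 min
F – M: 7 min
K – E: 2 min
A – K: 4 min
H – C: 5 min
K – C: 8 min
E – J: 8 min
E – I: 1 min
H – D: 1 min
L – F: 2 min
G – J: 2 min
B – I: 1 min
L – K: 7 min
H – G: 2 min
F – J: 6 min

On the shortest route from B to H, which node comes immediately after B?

J

Compare a few routes:
B–I–E–K–G–H: 1+1+2+2+2 = 8
B–K–G–H: 2+2+2 = 6
B–A–D–H: 1+6+1 = 8
B–J–G–H: 1+2+2 = 5
Cheapest is B–J–G–H at 5 min.
So from B the first move is to J.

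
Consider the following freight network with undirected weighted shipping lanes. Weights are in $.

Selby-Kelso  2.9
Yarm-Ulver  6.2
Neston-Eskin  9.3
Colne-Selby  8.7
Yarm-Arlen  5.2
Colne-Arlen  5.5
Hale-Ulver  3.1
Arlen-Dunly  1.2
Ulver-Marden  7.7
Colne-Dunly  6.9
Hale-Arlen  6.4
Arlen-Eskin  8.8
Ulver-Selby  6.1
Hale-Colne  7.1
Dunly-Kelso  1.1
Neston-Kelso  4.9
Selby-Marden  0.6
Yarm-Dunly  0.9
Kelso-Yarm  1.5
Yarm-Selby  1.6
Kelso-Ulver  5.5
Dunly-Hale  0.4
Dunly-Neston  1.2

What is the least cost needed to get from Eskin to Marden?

Shortest distances from Eskin:
Eskin: 0
Arlen: 8.8  (via Eskin)
Neston: 9.3  (via Eskin)
Dunly: 10  (via Arlen)
Hale: 10.4  (via Dunly)
Yarm: 10.9  (via Dunly)
Kelso: 11.1  (via Dunly)
Selby: 12.5  (via Yarm)
Marden: 13.1  (via Selby)
Shortest route: Eskin → Arlen → Dunly → Yarm → Selby → Marden = $13.1.

$13.1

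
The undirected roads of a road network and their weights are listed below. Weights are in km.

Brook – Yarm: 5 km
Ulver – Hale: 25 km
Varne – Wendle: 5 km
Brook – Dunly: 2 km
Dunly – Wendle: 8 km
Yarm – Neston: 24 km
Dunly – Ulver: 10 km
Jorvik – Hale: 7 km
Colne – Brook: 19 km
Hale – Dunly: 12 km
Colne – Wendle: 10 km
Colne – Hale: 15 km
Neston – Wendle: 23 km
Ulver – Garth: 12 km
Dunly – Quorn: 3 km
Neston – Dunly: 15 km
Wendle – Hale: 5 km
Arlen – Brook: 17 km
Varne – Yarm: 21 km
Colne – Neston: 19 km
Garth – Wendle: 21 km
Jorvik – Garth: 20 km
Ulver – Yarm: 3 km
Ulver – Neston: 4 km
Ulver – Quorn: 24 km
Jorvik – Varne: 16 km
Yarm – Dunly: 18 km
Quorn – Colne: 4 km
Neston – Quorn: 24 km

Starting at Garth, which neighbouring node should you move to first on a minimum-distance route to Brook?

Ulver

Compare a few routes:
Garth → Ulver → Dunly → Brook: 12+10+2 = 24
Garth → Ulver → Yarm → Brook: 12+3+5 = 20
Garth → Wendle → Dunly → Brook: 21+8+2 = 31
Garth → Ulver → Neston → Dunly → Brook: 12+4+15+2 = 33
Cheapest is Garth → Ulver → Yarm → Brook at 20 km.
So from Garth the first move is to Ulver.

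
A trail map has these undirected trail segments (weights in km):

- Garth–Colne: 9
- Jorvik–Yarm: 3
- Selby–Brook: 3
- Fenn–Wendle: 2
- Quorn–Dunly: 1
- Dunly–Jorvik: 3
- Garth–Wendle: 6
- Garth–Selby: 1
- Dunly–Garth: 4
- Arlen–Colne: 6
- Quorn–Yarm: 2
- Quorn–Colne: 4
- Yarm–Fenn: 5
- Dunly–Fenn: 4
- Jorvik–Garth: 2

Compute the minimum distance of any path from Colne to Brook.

13 km

Running Dijkstra from Colne:
Colne: 0
Quorn: 4  (via Colne)
Dunly: 5  (via Quorn)
Arlen: 6  (via Colne)
Yarm: 6  (via Quorn)
Jorvik: 8  (via Dunly)
Fenn: 9  (via Dunly)
Garth: 9  (via Colne)
Selby: 10  (via Garth)
Wendle: 11  (via Fenn)
Brook: 13  (via Selby)
Shortest route: Colne–Garth–Selby–Brook = 13 km.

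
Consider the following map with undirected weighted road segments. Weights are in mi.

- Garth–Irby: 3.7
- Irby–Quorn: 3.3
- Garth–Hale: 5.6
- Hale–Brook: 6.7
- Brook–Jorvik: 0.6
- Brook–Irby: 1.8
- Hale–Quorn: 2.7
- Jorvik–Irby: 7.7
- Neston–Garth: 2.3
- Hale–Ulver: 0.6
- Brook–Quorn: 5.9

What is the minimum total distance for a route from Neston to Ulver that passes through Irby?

Best Neston to Irby: Neston–Garth–Irby costing 6
Shortest Irby→Ulver: Irby–Quorn–Hale–Ulver = 6.6
Total via Irby: 6 + 6.6 = 12.6 mi.

12.6 mi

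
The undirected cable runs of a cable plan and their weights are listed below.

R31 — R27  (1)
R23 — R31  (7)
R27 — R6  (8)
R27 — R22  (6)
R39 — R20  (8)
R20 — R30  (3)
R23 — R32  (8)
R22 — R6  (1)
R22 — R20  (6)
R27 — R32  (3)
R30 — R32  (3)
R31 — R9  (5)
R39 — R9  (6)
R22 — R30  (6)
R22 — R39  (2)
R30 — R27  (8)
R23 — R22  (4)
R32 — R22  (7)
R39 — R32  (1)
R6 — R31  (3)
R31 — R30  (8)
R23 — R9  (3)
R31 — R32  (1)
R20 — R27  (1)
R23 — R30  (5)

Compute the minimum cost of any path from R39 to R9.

6

Enumerating some paths:
R39–R32–R31–R9: 1+1+5 = 7
R39–R9: 6 = 6
R39–R32–R27–R31–R9: 1+3+1+5 = 10
R39–R22–R23–R9: 2+4+3 = 9
Cheapest is R39–R9 at 6.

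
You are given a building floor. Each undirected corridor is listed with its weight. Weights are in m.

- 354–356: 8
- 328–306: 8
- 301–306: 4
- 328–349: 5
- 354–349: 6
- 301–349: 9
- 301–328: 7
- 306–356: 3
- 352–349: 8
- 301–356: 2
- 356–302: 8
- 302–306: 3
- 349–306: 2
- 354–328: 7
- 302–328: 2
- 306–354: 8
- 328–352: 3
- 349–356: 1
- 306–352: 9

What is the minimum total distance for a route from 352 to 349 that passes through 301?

Shortest 352→301: 352–328–301 = 10
Best 301 to 349: 301–356–349 costing 3
Total via 301: 10 + 3 = 13 m.

13 m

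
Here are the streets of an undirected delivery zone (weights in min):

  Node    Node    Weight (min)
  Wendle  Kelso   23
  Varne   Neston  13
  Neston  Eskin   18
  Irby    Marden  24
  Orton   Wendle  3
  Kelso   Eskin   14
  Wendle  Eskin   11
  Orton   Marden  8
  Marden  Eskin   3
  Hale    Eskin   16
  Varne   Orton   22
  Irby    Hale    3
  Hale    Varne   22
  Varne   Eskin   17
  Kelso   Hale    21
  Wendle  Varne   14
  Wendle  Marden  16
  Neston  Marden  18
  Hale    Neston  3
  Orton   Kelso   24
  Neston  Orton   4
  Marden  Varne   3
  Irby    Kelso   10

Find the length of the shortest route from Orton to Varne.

11 min

Shortest distances from Orton:
Orton: 0
Wendle: 3  (via Orton)
Neston: 4  (via Orton)
Hale: 7  (via Neston)
Marden: 8  (via Orton)
Irby: 10  (via Hale)
Eskin: 11  (via Marden)
Varne: 11  (via Marden)
Shortest route: Orton → Marden → Varne = 11 min.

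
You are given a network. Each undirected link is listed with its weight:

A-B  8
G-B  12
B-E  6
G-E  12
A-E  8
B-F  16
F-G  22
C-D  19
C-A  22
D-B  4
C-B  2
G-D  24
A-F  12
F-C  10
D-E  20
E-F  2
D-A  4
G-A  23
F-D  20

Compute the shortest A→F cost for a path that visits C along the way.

Shortest A→C: A → B → C = 10
Shortest C→F: C → F = 10
Total via C: 10 + 10 = 20.

20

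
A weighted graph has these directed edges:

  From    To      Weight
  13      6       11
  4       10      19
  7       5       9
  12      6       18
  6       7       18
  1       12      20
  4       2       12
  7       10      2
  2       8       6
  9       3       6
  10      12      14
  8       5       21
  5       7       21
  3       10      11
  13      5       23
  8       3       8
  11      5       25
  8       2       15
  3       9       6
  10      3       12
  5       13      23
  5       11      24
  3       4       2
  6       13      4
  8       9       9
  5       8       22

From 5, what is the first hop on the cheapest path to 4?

Compare a few routes:
5 → 7 → 10 → 3 → 4: 21+2+12+2 = 37
5 → 8 → 9 → 3 → 4: 22+9+6+2 = 39
5 → 8 → 3 → 4: 22+8+2 = 32
The minimum is 32 via 5 → 8 → 3 → 4.
So from 5 the first move is to 8.

8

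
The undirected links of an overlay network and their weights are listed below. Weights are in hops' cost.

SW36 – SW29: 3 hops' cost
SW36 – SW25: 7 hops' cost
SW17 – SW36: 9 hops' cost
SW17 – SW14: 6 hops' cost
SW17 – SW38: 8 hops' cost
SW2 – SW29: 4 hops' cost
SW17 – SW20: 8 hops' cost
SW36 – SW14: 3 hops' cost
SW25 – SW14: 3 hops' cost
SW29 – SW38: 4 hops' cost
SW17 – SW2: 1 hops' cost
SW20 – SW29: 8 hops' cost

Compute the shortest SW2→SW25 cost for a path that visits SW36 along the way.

13 hops' cost

Best SW2 to SW36: SW2 → SW29 → SW36 costing 7
Best SW36 to SW25: SW36 → SW14 → SW25 costing 6
Total via SW36: 7 + 6 = 13 hops' cost.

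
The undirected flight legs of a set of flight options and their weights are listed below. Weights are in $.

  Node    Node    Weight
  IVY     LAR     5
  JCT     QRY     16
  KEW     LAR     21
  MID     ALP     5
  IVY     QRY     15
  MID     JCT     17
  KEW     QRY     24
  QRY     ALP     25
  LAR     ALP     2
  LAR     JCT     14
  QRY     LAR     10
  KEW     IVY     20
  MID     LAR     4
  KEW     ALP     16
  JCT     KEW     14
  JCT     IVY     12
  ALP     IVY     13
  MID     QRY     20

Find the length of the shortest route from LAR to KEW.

$18

Compare a few routes:
LAR → KEW: 21 = 21
LAR → ALP → KEW: 2+16 = 18
The minimum is $18 via LAR → ALP → KEW.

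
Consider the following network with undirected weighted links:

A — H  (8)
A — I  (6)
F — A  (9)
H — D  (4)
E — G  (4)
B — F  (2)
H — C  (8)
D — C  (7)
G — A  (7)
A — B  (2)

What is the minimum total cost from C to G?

23

Running Dijkstra from C:
C: 0
D: 7  (via C)
H: 8  (via C)
A: 16  (via H)
B: 18  (via A)
F: 20  (via B)
I: 22  (via A)
G: 23  (via A)
Shortest route: C → H → A → G = 23.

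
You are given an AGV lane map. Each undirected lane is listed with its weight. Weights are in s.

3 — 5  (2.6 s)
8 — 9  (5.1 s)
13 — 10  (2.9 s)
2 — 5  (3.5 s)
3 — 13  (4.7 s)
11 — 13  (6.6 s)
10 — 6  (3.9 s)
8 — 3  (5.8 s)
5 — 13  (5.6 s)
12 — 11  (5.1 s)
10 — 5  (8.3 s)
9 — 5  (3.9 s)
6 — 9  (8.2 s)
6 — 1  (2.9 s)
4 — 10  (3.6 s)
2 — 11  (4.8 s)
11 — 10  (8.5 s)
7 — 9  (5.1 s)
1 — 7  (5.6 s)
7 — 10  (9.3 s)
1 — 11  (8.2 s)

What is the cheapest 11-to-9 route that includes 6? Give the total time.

19.3 s

Best 11 to 6: 11–1–6 costing 11.1
Best 6 to 9: 6–9 costing 8.2
Total via 6: 11.1 + 8.2 = 19.3 s.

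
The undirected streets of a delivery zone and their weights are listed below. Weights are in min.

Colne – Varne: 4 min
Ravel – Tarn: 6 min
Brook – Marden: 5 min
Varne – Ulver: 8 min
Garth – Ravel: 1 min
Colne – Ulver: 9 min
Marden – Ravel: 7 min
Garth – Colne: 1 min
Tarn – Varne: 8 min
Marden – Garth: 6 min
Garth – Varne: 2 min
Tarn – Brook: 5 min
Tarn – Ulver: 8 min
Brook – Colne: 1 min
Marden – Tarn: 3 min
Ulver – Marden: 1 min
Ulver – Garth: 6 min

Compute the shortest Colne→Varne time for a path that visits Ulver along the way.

15 min

Best Colne to Ulver: Colne–Garth–Ulver costing 7
Best Ulver to Varne: Ulver–Varne costing 8
Total via Ulver: 7 + 8 = 15 min.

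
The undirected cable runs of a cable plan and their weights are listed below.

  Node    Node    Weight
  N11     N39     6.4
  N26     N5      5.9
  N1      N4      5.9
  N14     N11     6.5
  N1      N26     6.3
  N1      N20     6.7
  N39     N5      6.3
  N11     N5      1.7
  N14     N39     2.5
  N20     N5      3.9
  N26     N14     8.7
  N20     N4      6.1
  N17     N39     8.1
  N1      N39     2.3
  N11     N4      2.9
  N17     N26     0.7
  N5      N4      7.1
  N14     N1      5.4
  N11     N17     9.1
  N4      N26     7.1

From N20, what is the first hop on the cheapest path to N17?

N5

Compare a few routes:
N20–N1–N26–N17: 6.7+6.3+0.7 = 13.7
N20–N5–N26–N17: 3.9+5.9+0.7 = 10.5
N20–N4–N26–N17: 6.1+7.1+0.7 = 13.9
The minimum is 10.5 via N20–N5–N26–N17.
So from N20 the first move is to N5.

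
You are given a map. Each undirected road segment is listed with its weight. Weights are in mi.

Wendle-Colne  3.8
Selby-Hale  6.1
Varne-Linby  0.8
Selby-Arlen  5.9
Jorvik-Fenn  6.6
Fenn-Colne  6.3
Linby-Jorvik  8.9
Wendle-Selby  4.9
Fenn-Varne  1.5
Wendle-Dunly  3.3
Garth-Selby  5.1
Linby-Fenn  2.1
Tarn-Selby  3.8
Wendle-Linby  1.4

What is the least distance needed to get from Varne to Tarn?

Running Dijkstra from Varne:
Varne: 0
Linby: 0.8  (via Varne)
Fenn: 1.5  (via Varne)
Wendle: 2.2  (via Linby)
Dunly: 5.5  (via Wendle)
Colne: 6  (via Wendle)
Selby: 7.1  (via Wendle)
Jorvik: 8.1  (via Fenn)
Tarn: 10.9  (via Selby)
Shortest route: Varne → Linby → Wendle → Selby → Tarn = 10.9 mi.

10.9 mi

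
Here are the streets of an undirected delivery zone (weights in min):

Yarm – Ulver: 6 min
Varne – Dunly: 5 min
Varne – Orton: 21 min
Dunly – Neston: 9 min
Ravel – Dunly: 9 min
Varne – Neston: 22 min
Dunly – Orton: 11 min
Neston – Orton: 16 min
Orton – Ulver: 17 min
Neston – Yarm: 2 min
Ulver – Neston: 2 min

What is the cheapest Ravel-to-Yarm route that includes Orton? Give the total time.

38 min

Shortest Ravel→Orton: Ravel → Dunly → Orton = 20
Shortest Orton→Yarm: Orton → Neston → Yarm = 18
Total via Orton: 20 + 18 = 38 min.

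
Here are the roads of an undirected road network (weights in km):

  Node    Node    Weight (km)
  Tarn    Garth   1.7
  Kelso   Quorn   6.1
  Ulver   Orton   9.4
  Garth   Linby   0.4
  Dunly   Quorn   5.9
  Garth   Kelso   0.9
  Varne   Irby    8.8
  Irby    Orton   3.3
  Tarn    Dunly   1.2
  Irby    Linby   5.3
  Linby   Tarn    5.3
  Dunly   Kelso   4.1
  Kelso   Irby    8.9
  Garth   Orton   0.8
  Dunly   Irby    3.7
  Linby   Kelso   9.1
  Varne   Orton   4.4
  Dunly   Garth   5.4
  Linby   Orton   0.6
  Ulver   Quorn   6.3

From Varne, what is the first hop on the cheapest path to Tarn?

Orton

Candidate routes:
Varne–Orton–Linby–Garth–Tarn: 4.4+0.6+0.4+1.7 = 7.1
Varne–Orton–Linby–Tarn: 4.4+0.6+5.3 = 10.3
Varne–Orton–Garth–Linby–Tarn: 4.4+0.8+0.4+5.3 = 10.9
Varne–Orton–Garth–Tarn: 4.4+0.8+1.7 = 6.9
Cheapest is Varne–Orton–Garth–Tarn at 6.9 km.
So from Varne the first move is to Orton.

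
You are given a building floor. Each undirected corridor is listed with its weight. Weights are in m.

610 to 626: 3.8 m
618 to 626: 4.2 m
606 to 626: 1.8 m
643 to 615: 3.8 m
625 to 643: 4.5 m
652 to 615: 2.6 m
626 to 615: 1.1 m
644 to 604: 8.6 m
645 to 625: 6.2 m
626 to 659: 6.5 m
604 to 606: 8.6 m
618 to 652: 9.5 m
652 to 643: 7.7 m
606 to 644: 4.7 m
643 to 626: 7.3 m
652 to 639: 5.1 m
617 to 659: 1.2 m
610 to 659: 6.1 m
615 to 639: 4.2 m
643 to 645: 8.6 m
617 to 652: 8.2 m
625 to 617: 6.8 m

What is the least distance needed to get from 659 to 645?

14.2 m

Settle nodes by increasing distance from 659:
659: 0
617: 1.2  (via 659)
610: 6.1  (via 659)
626: 6.5  (via 659)
615: 7.6  (via 626)
625: 8  (via 617)
606: 8.3  (via 626)
652: 9.4  (via 617)
618: 10.7  (via 626)
643: 11.4  (via 615)
639: 11.8  (via 615)
644: 13  (via 606)
645: 14.2  (via 625)
Shortest route: 659 → 617 → 625 → 645 = 14.2 m.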